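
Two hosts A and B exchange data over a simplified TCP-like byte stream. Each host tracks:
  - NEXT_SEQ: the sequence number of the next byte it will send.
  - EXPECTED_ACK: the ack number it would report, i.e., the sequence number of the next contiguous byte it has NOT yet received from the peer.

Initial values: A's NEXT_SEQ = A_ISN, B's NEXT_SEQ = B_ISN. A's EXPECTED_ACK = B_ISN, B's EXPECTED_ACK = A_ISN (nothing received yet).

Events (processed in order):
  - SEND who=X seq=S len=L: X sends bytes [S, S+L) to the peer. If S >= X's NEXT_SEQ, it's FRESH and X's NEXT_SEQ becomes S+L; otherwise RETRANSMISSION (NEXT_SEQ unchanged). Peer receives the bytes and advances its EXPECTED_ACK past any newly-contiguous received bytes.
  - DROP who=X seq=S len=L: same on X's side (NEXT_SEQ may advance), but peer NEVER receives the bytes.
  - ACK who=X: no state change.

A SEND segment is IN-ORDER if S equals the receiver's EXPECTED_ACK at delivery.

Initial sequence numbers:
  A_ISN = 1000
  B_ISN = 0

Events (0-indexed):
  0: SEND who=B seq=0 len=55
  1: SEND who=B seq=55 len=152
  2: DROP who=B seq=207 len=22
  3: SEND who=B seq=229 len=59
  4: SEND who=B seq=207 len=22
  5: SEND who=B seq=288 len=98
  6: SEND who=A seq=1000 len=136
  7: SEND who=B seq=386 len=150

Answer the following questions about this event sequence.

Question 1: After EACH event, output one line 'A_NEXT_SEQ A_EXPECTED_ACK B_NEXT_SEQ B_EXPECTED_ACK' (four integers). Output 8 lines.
1000 55 55 1000
1000 207 207 1000
1000 207 229 1000
1000 207 288 1000
1000 288 288 1000
1000 386 386 1000
1136 386 386 1136
1136 536 536 1136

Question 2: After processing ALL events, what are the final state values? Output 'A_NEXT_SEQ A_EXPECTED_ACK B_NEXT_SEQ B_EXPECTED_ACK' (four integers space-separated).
Answer: 1136 536 536 1136

Derivation:
After event 0: A_seq=1000 A_ack=55 B_seq=55 B_ack=1000
After event 1: A_seq=1000 A_ack=207 B_seq=207 B_ack=1000
After event 2: A_seq=1000 A_ack=207 B_seq=229 B_ack=1000
After event 3: A_seq=1000 A_ack=207 B_seq=288 B_ack=1000
After event 4: A_seq=1000 A_ack=288 B_seq=288 B_ack=1000
After event 5: A_seq=1000 A_ack=386 B_seq=386 B_ack=1000
After event 6: A_seq=1136 A_ack=386 B_seq=386 B_ack=1136
After event 7: A_seq=1136 A_ack=536 B_seq=536 B_ack=1136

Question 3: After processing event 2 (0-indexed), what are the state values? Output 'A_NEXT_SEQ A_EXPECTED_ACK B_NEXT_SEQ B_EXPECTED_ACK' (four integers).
After event 0: A_seq=1000 A_ack=55 B_seq=55 B_ack=1000
After event 1: A_seq=1000 A_ack=207 B_seq=207 B_ack=1000
After event 2: A_seq=1000 A_ack=207 B_seq=229 B_ack=1000

1000 207 229 1000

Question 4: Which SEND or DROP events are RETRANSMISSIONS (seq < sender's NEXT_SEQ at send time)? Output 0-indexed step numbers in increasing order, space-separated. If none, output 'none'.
Step 0: SEND seq=0 -> fresh
Step 1: SEND seq=55 -> fresh
Step 2: DROP seq=207 -> fresh
Step 3: SEND seq=229 -> fresh
Step 4: SEND seq=207 -> retransmit
Step 5: SEND seq=288 -> fresh
Step 6: SEND seq=1000 -> fresh
Step 7: SEND seq=386 -> fresh

Answer: 4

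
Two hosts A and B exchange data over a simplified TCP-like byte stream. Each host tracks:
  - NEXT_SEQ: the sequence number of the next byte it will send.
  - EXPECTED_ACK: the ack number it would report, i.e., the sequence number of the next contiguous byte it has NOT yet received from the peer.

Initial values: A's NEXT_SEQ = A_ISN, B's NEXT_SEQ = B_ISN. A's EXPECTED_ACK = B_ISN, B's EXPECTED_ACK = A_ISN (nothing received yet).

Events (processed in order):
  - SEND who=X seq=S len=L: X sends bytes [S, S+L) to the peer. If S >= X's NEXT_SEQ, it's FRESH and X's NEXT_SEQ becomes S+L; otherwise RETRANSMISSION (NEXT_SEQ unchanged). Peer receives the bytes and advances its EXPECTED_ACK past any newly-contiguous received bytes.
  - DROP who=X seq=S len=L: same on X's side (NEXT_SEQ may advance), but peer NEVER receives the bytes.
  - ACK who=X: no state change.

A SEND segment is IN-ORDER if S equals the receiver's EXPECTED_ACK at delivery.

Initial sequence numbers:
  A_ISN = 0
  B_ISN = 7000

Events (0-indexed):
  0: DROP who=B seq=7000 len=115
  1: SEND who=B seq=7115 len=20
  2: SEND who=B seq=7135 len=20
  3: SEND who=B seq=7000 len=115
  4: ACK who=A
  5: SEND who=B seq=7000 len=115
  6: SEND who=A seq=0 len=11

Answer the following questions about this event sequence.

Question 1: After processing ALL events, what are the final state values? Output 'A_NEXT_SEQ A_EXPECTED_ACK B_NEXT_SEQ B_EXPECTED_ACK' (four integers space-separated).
Answer: 11 7155 7155 11

Derivation:
After event 0: A_seq=0 A_ack=7000 B_seq=7115 B_ack=0
After event 1: A_seq=0 A_ack=7000 B_seq=7135 B_ack=0
After event 2: A_seq=0 A_ack=7000 B_seq=7155 B_ack=0
After event 3: A_seq=0 A_ack=7155 B_seq=7155 B_ack=0
After event 4: A_seq=0 A_ack=7155 B_seq=7155 B_ack=0
After event 5: A_seq=0 A_ack=7155 B_seq=7155 B_ack=0
After event 6: A_seq=11 A_ack=7155 B_seq=7155 B_ack=11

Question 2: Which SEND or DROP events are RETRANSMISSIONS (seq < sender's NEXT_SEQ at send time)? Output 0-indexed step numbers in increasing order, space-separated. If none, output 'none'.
Answer: 3 5

Derivation:
Step 0: DROP seq=7000 -> fresh
Step 1: SEND seq=7115 -> fresh
Step 2: SEND seq=7135 -> fresh
Step 3: SEND seq=7000 -> retransmit
Step 5: SEND seq=7000 -> retransmit
Step 6: SEND seq=0 -> fresh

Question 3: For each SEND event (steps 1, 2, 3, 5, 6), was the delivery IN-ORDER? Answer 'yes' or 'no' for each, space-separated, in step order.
Answer: no no yes no yes

Derivation:
Step 1: SEND seq=7115 -> out-of-order
Step 2: SEND seq=7135 -> out-of-order
Step 3: SEND seq=7000 -> in-order
Step 5: SEND seq=7000 -> out-of-order
Step 6: SEND seq=0 -> in-order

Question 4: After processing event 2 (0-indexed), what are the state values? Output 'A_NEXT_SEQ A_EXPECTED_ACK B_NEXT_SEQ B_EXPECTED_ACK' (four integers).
After event 0: A_seq=0 A_ack=7000 B_seq=7115 B_ack=0
After event 1: A_seq=0 A_ack=7000 B_seq=7135 B_ack=0
After event 2: A_seq=0 A_ack=7000 B_seq=7155 B_ack=0

0 7000 7155 0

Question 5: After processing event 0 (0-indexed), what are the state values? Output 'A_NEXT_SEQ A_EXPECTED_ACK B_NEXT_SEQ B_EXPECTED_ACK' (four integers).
After event 0: A_seq=0 A_ack=7000 B_seq=7115 B_ack=0

0 7000 7115 0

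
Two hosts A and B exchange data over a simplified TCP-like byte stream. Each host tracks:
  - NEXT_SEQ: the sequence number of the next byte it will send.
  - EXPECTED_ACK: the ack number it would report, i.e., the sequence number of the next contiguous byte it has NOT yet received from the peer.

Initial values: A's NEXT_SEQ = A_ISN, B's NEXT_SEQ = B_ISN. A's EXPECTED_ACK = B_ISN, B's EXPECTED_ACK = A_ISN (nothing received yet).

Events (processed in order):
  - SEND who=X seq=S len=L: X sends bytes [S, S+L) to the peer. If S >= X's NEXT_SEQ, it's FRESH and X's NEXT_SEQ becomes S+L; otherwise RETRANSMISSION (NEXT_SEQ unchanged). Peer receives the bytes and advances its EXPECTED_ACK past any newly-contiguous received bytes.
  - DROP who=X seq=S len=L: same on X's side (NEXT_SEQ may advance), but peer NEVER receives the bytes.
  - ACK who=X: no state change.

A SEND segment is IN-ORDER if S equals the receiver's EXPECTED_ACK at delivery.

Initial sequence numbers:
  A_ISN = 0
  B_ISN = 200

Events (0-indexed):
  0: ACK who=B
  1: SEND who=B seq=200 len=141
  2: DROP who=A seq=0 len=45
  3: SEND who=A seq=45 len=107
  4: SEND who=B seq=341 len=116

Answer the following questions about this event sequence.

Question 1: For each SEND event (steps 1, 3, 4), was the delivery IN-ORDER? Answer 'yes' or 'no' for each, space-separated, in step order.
Answer: yes no yes

Derivation:
Step 1: SEND seq=200 -> in-order
Step 3: SEND seq=45 -> out-of-order
Step 4: SEND seq=341 -> in-order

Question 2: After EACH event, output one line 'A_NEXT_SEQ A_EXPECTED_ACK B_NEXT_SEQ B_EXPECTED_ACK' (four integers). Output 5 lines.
0 200 200 0
0 341 341 0
45 341 341 0
152 341 341 0
152 457 457 0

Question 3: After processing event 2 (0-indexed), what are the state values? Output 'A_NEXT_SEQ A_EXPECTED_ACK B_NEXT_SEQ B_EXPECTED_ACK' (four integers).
After event 0: A_seq=0 A_ack=200 B_seq=200 B_ack=0
After event 1: A_seq=0 A_ack=341 B_seq=341 B_ack=0
After event 2: A_seq=45 A_ack=341 B_seq=341 B_ack=0

45 341 341 0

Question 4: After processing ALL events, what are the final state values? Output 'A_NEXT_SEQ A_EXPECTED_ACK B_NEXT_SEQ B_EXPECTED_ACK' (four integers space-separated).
After event 0: A_seq=0 A_ack=200 B_seq=200 B_ack=0
After event 1: A_seq=0 A_ack=341 B_seq=341 B_ack=0
After event 2: A_seq=45 A_ack=341 B_seq=341 B_ack=0
After event 3: A_seq=152 A_ack=341 B_seq=341 B_ack=0
After event 4: A_seq=152 A_ack=457 B_seq=457 B_ack=0

Answer: 152 457 457 0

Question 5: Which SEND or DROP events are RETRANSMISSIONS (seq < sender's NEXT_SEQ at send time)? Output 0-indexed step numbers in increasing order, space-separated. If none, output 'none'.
Step 1: SEND seq=200 -> fresh
Step 2: DROP seq=0 -> fresh
Step 3: SEND seq=45 -> fresh
Step 4: SEND seq=341 -> fresh

Answer: none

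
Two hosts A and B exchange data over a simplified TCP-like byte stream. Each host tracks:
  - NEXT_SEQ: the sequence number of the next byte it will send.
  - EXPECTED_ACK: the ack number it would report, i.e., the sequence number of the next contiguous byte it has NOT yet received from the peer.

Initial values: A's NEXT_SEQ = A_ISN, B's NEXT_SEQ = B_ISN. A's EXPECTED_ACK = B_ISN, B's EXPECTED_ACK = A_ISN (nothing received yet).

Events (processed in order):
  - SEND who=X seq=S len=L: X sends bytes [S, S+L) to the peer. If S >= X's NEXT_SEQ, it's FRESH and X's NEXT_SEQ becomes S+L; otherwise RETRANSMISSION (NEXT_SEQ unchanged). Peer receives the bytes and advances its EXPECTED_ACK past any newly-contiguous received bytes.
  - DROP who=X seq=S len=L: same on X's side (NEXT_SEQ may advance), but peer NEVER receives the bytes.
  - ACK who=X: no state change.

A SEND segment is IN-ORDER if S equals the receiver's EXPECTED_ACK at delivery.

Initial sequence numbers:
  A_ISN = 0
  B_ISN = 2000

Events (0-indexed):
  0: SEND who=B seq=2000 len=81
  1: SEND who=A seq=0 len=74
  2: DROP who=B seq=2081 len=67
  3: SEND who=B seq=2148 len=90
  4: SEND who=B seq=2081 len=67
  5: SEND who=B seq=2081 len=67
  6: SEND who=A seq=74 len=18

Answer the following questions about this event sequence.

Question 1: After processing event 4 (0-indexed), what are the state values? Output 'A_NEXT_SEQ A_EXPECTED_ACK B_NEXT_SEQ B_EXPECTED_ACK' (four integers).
After event 0: A_seq=0 A_ack=2081 B_seq=2081 B_ack=0
After event 1: A_seq=74 A_ack=2081 B_seq=2081 B_ack=74
After event 2: A_seq=74 A_ack=2081 B_seq=2148 B_ack=74
After event 3: A_seq=74 A_ack=2081 B_seq=2238 B_ack=74
After event 4: A_seq=74 A_ack=2238 B_seq=2238 B_ack=74

74 2238 2238 74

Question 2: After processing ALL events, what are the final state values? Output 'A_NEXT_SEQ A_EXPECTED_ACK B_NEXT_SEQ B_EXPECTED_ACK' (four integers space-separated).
Answer: 92 2238 2238 92

Derivation:
After event 0: A_seq=0 A_ack=2081 B_seq=2081 B_ack=0
After event 1: A_seq=74 A_ack=2081 B_seq=2081 B_ack=74
After event 2: A_seq=74 A_ack=2081 B_seq=2148 B_ack=74
After event 3: A_seq=74 A_ack=2081 B_seq=2238 B_ack=74
After event 4: A_seq=74 A_ack=2238 B_seq=2238 B_ack=74
After event 5: A_seq=74 A_ack=2238 B_seq=2238 B_ack=74
After event 6: A_seq=92 A_ack=2238 B_seq=2238 B_ack=92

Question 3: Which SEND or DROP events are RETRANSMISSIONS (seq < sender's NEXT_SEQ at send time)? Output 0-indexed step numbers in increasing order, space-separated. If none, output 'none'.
Answer: 4 5

Derivation:
Step 0: SEND seq=2000 -> fresh
Step 1: SEND seq=0 -> fresh
Step 2: DROP seq=2081 -> fresh
Step 3: SEND seq=2148 -> fresh
Step 4: SEND seq=2081 -> retransmit
Step 5: SEND seq=2081 -> retransmit
Step 6: SEND seq=74 -> fresh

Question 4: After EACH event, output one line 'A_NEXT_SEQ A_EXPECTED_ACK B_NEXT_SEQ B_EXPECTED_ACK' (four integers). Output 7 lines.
0 2081 2081 0
74 2081 2081 74
74 2081 2148 74
74 2081 2238 74
74 2238 2238 74
74 2238 2238 74
92 2238 2238 92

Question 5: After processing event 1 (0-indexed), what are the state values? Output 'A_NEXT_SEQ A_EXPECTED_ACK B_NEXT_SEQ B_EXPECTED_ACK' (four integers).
After event 0: A_seq=0 A_ack=2081 B_seq=2081 B_ack=0
After event 1: A_seq=74 A_ack=2081 B_seq=2081 B_ack=74

74 2081 2081 74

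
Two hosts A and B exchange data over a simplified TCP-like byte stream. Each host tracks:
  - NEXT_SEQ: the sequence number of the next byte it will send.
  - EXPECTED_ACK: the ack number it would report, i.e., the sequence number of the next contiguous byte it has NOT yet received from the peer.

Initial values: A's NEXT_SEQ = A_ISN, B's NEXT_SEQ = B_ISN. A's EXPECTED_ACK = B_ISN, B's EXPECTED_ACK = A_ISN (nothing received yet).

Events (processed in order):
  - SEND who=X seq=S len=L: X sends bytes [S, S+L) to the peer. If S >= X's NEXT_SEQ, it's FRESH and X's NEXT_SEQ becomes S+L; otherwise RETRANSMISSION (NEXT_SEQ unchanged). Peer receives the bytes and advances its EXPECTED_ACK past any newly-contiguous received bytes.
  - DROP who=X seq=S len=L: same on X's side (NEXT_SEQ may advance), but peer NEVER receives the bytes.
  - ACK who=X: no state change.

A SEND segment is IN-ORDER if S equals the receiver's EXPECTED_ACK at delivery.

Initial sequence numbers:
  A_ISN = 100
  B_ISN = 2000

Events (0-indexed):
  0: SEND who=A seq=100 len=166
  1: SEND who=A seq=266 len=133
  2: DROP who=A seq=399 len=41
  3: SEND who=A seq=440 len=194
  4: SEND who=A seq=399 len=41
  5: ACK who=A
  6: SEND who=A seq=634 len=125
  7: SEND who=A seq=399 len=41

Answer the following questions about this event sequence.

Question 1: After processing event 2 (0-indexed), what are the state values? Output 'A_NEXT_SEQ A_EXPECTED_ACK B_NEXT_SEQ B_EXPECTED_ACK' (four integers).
After event 0: A_seq=266 A_ack=2000 B_seq=2000 B_ack=266
After event 1: A_seq=399 A_ack=2000 B_seq=2000 B_ack=399
After event 2: A_seq=440 A_ack=2000 B_seq=2000 B_ack=399

440 2000 2000 399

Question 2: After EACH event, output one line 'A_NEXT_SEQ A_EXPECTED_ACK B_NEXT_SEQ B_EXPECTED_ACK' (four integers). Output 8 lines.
266 2000 2000 266
399 2000 2000 399
440 2000 2000 399
634 2000 2000 399
634 2000 2000 634
634 2000 2000 634
759 2000 2000 759
759 2000 2000 759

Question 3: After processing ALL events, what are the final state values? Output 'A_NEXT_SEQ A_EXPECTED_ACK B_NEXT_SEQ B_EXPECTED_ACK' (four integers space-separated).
Answer: 759 2000 2000 759

Derivation:
After event 0: A_seq=266 A_ack=2000 B_seq=2000 B_ack=266
After event 1: A_seq=399 A_ack=2000 B_seq=2000 B_ack=399
After event 2: A_seq=440 A_ack=2000 B_seq=2000 B_ack=399
After event 3: A_seq=634 A_ack=2000 B_seq=2000 B_ack=399
After event 4: A_seq=634 A_ack=2000 B_seq=2000 B_ack=634
After event 5: A_seq=634 A_ack=2000 B_seq=2000 B_ack=634
After event 6: A_seq=759 A_ack=2000 B_seq=2000 B_ack=759
After event 7: A_seq=759 A_ack=2000 B_seq=2000 B_ack=759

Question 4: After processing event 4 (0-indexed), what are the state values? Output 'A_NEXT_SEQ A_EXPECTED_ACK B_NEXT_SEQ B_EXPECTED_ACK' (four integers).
After event 0: A_seq=266 A_ack=2000 B_seq=2000 B_ack=266
After event 1: A_seq=399 A_ack=2000 B_seq=2000 B_ack=399
After event 2: A_seq=440 A_ack=2000 B_seq=2000 B_ack=399
After event 3: A_seq=634 A_ack=2000 B_seq=2000 B_ack=399
After event 4: A_seq=634 A_ack=2000 B_seq=2000 B_ack=634

634 2000 2000 634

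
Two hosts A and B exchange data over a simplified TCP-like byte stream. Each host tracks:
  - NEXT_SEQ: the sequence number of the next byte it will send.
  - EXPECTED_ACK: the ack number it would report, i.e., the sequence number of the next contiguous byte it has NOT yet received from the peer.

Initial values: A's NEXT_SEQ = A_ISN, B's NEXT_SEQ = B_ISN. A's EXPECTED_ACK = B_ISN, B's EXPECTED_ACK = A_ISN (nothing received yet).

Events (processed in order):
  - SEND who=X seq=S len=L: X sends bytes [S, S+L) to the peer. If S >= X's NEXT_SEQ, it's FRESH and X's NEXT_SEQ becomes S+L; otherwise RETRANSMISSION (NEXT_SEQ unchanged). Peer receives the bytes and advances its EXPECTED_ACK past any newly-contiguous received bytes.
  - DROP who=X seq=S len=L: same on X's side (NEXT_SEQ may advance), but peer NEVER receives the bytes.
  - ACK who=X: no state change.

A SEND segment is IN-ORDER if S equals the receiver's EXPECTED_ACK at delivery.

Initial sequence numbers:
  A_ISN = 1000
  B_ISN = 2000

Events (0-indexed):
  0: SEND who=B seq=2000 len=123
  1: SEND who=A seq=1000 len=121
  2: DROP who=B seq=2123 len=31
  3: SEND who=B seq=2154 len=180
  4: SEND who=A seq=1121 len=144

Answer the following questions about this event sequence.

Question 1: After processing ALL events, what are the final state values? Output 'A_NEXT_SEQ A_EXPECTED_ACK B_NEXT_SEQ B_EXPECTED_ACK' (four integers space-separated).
Answer: 1265 2123 2334 1265

Derivation:
After event 0: A_seq=1000 A_ack=2123 B_seq=2123 B_ack=1000
After event 1: A_seq=1121 A_ack=2123 B_seq=2123 B_ack=1121
After event 2: A_seq=1121 A_ack=2123 B_seq=2154 B_ack=1121
After event 3: A_seq=1121 A_ack=2123 B_seq=2334 B_ack=1121
After event 4: A_seq=1265 A_ack=2123 B_seq=2334 B_ack=1265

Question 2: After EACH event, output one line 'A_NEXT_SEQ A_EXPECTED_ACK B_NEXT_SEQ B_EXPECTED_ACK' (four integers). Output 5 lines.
1000 2123 2123 1000
1121 2123 2123 1121
1121 2123 2154 1121
1121 2123 2334 1121
1265 2123 2334 1265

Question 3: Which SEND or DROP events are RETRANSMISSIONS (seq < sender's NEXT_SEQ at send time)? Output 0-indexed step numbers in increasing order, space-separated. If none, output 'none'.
Step 0: SEND seq=2000 -> fresh
Step 1: SEND seq=1000 -> fresh
Step 2: DROP seq=2123 -> fresh
Step 3: SEND seq=2154 -> fresh
Step 4: SEND seq=1121 -> fresh

Answer: none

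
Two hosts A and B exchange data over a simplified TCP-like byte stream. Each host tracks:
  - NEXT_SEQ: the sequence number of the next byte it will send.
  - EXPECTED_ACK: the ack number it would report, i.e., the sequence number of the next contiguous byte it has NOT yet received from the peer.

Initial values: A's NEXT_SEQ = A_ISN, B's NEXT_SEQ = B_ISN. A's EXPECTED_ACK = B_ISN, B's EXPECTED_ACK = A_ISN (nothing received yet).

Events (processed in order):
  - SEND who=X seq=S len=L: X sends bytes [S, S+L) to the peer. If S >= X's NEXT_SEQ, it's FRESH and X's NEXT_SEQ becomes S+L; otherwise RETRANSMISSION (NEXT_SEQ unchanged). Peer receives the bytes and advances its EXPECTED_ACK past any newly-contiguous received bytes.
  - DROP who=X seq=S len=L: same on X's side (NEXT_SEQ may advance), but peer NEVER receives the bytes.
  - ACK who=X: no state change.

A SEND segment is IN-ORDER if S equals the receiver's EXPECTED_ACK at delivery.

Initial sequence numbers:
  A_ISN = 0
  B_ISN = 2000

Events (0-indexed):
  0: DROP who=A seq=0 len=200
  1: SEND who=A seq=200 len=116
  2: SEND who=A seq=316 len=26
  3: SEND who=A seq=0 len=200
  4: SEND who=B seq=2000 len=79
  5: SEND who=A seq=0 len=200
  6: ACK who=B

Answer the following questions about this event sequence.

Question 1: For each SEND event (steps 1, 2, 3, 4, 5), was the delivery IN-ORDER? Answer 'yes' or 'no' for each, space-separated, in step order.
Answer: no no yes yes no

Derivation:
Step 1: SEND seq=200 -> out-of-order
Step 2: SEND seq=316 -> out-of-order
Step 3: SEND seq=0 -> in-order
Step 4: SEND seq=2000 -> in-order
Step 5: SEND seq=0 -> out-of-order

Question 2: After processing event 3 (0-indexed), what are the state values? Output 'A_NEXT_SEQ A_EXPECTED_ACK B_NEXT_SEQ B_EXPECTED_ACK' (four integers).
After event 0: A_seq=200 A_ack=2000 B_seq=2000 B_ack=0
After event 1: A_seq=316 A_ack=2000 B_seq=2000 B_ack=0
After event 2: A_seq=342 A_ack=2000 B_seq=2000 B_ack=0
After event 3: A_seq=342 A_ack=2000 B_seq=2000 B_ack=342

342 2000 2000 342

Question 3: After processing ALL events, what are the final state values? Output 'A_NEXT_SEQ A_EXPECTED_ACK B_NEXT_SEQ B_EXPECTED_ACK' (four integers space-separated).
Answer: 342 2079 2079 342

Derivation:
After event 0: A_seq=200 A_ack=2000 B_seq=2000 B_ack=0
After event 1: A_seq=316 A_ack=2000 B_seq=2000 B_ack=0
After event 2: A_seq=342 A_ack=2000 B_seq=2000 B_ack=0
After event 3: A_seq=342 A_ack=2000 B_seq=2000 B_ack=342
After event 4: A_seq=342 A_ack=2079 B_seq=2079 B_ack=342
After event 5: A_seq=342 A_ack=2079 B_seq=2079 B_ack=342
After event 6: A_seq=342 A_ack=2079 B_seq=2079 B_ack=342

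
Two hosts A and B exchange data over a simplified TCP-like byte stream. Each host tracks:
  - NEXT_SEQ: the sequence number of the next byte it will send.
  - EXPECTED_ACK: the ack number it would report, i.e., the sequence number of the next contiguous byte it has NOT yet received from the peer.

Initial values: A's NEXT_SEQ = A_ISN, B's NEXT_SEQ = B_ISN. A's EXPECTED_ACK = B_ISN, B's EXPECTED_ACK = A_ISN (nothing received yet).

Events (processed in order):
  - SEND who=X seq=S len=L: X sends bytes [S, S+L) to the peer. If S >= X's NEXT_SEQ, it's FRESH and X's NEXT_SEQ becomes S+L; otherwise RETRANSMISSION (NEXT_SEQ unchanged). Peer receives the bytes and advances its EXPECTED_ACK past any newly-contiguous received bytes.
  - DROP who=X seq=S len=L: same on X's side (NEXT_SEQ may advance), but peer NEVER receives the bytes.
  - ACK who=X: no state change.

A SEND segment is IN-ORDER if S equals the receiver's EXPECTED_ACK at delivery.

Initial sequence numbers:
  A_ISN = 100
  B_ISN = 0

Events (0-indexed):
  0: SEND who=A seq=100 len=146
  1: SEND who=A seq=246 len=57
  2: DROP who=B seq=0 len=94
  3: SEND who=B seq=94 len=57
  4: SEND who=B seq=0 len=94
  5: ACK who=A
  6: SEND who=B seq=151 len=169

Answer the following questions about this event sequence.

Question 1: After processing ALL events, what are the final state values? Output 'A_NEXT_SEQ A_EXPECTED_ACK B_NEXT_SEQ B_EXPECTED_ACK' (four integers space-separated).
Answer: 303 320 320 303

Derivation:
After event 0: A_seq=246 A_ack=0 B_seq=0 B_ack=246
After event 1: A_seq=303 A_ack=0 B_seq=0 B_ack=303
After event 2: A_seq=303 A_ack=0 B_seq=94 B_ack=303
After event 3: A_seq=303 A_ack=0 B_seq=151 B_ack=303
After event 4: A_seq=303 A_ack=151 B_seq=151 B_ack=303
After event 5: A_seq=303 A_ack=151 B_seq=151 B_ack=303
After event 6: A_seq=303 A_ack=320 B_seq=320 B_ack=303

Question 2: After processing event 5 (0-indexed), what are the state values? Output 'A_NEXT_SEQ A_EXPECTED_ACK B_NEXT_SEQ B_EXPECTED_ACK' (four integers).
After event 0: A_seq=246 A_ack=0 B_seq=0 B_ack=246
After event 1: A_seq=303 A_ack=0 B_seq=0 B_ack=303
After event 2: A_seq=303 A_ack=0 B_seq=94 B_ack=303
After event 3: A_seq=303 A_ack=0 B_seq=151 B_ack=303
After event 4: A_seq=303 A_ack=151 B_seq=151 B_ack=303
After event 5: A_seq=303 A_ack=151 B_seq=151 B_ack=303

303 151 151 303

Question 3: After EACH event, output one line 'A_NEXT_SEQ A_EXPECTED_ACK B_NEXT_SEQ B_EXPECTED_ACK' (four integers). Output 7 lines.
246 0 0 246
303 0 0 303
303 0 94 303
303 0 151 303
303 151 151 303
303 151 151 303
303 320 320 303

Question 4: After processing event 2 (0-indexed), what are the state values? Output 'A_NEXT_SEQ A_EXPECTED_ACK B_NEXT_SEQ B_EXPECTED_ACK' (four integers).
After event 0: A_seq=246 A_ack=0 B_seq=0 B_ack=246
After event 1: A_seq=303 A_ack=0 B_seq=0 B_ack=303
After event 2: A_seq=303 A_ack=0 B_seq=94 B_ack=303

303 0 94 303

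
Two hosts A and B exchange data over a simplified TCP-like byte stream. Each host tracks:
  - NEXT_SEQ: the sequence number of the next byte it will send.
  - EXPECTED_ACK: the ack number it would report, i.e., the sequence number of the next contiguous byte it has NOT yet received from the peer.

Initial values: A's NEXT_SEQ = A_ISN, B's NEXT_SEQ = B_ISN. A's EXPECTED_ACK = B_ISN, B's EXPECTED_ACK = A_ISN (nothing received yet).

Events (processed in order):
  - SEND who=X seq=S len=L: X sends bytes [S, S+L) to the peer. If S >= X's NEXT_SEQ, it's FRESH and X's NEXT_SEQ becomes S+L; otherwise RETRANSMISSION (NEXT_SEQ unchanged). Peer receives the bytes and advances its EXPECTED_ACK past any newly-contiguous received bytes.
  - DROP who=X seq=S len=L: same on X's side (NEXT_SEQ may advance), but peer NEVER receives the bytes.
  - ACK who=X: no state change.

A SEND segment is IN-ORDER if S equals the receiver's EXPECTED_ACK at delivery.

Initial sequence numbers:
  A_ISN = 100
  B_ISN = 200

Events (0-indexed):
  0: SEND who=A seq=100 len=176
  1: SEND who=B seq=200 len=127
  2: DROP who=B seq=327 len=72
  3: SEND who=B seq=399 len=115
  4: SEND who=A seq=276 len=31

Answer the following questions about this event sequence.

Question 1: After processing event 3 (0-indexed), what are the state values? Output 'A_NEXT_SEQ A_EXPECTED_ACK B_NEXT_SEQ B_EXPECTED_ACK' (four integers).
After event 0: A_seq=276 A_ack=200 B_seq=200 B_ack=276
After event 1: A_seq=276 A_ack=327 B_seq=327 B_ack=276
After event 2: A_seq=276 A_ack=327 B_seq=399 B_ack=276
After event 3: A_seq=276 A_ack=327 B_seq=514 B_ack=276

276 327 514 276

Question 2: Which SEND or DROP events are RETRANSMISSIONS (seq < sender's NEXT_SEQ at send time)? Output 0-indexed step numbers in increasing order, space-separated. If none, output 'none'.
Step 0: SEND seq=100 -> fresh
Step 1: SEND seq=200 -> fresh
Step 2: DROP seq=327 -> fresh
Step 3: SEND seq=399 -> fresh
Step 4: SEND seq=276 -> fresh

Answer: none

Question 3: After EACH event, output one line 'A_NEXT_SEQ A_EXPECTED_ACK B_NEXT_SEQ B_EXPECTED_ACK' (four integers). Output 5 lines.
276 200 200 276
276 327 327 276
276 327 399 276
276 327 514 276
307 327 514 307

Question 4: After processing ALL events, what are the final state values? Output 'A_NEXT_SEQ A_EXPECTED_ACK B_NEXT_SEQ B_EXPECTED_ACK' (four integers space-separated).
After event 0: A_seq=276 A_ack=200 B_seq=200 B_ack=276
After event 1: A_seq=276 A_ack=327 B_seq=327 B_ack=276
After event 2: A_seq=276 A_ack=327 B_seq=399 B_ack=276
After event 3: A_seq=276 A_ack=327 B_seq=514 B_ack=276
After event 4: A_seq=307 A_ack=327 B_seq=514 B_ack=307

Answer: 307 327 514 307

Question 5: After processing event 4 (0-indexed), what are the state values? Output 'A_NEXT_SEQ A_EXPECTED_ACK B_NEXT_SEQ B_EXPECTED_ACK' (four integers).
After event 0: A_seq=276 A_ack=200 B_seq=200 B_ack=276
After event 1: A_seq=276 A_ack=327 B_seq=327 B_ack=276
After event 2: A_seq=276 A_ack=327 B_seq=399 B_ack=276
After event 3: A_seq=276 A_ack=327 B_seq=514 B_ack=276
After event 4: A_seq=307 A_ack=327 B_seq=514 B_ack=307

307 327 514 307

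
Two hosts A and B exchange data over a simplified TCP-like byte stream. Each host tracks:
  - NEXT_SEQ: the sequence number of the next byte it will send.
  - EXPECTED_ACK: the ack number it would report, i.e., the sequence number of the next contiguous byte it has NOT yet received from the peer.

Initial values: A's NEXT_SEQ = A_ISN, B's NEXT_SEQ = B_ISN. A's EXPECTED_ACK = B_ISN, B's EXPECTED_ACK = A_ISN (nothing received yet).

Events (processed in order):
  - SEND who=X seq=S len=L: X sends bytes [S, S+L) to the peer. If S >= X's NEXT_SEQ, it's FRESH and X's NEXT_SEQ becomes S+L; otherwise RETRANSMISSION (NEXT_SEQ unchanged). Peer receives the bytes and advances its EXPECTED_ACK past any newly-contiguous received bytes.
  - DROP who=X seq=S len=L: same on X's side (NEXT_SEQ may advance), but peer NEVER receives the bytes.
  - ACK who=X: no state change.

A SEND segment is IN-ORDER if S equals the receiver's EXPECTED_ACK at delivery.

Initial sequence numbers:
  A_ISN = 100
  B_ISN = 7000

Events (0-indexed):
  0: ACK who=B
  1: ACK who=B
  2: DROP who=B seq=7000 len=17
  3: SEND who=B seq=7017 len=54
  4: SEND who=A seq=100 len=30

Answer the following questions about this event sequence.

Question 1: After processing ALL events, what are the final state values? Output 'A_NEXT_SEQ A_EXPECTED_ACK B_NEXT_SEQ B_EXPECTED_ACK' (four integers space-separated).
After event 0: A_seq=100 A_ack=7000 B_seq=7000 B_ack=100
After event 1: A_seq=100 A_ack=7000 B_seq=7000 B_ack=100
After event 2: A_seq=100 A_ack=7000 B_seq=7017 B_ack=100
After event 3: A_seq=100 A_ack=7000 B_seq=7071 B_ack=100
After event 4: A_seq=130 A_ack=7000 B_seq=7071 B_ack=130

Answer: 130 7000 7071 130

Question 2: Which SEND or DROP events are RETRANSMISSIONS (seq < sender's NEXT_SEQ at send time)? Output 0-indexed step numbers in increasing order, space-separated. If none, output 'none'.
Step 2: DROP seq=7000 -> fresh
Step 3: SEND seq=7017 -> fresh
Step 4: SEND seq=100 -> fresh

Answer: none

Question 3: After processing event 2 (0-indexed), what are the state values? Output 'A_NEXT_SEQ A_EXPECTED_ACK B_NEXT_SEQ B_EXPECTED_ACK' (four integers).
After event 0: A_seq=100 A_ack=7000 B_seq=7000 B_ack=100
After event 1: A_seq=100 A_ack=7000 B_seq=7000 B_ack=100
After event 2: A_seq=100 A_ack=7000 B_seq=7017 B_ack=100

100 7000 7017 100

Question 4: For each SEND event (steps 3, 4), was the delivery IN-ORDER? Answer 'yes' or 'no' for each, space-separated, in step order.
Answer: no yes

Derivation:
Step 3: SEND seq=7017 -> out-of-order
Step 4: SEND seq=100 -> in-order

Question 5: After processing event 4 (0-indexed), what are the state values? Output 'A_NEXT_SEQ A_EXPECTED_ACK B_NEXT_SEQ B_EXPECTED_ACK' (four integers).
After event 0: A_seq=100 A_ack=7000 B_seq=7000 B_ack=100
After event 1: A_seq=100 A_ack=7000 B_seq=7000 B_ack=100
After event 2: A_seq=100 A_ack=7000 B_seq=7017 B_ack=100
After event 3: A_seq=100 A_ack=7000 B_seq=7071 B_ack=100
After event 4: A_seq=130 A_ack=7000 B_seq=7071 B_ack=130

130 7000 7071 130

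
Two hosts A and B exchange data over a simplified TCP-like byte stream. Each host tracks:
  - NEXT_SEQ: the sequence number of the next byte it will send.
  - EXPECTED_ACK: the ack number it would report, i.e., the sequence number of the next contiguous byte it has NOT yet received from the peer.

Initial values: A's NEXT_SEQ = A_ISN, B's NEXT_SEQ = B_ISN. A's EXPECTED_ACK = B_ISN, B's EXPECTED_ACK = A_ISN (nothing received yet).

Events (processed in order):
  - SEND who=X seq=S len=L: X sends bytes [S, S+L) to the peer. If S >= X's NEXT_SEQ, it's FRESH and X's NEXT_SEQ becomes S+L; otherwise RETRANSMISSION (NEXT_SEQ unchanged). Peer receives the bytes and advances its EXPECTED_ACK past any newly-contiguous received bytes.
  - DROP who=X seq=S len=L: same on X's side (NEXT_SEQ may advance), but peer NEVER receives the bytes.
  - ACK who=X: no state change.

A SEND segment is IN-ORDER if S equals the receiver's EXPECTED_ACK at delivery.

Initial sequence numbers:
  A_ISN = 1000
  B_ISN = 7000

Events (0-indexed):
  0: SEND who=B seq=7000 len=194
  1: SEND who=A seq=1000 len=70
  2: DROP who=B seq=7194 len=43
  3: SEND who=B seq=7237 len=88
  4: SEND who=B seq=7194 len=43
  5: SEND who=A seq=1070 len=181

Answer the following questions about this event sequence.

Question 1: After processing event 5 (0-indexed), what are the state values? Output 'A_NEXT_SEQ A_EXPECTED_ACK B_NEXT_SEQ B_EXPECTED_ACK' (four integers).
After event 0: A_seq=1000 A_ack=7194 B_seq=7194 B_ack=1000
After event 1: A_seq=1070 A_ack=7194 B_seq=7194 B_ack=1070
After event 2: A_seq=1070 A_ack=7194 B_seq=7237 B_ack=1070
After event 3: A_seq=1070 A_ack=7194 B_seq=7325 B_ack=1070
After event 4: A_seq=1070 A_ack=7325 B_seq=7325 B_ack=1070
After event 5: A_seq=1251 A_ack=7325 B_seq=7325 B_ack=1251

1251 7325 7325 1251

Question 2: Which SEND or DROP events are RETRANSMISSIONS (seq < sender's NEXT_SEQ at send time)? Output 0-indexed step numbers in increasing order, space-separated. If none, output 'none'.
Answer: 4

Derivation:
Step 0: SEND seq=7000 -> fresh
Step 1: SEND seq=1000 -> fresh
Step 2: DROP seq=7194 -> fresh
Step 3: SEND seq=7237 -> fresh
Step 4: SEND seq=7194 -> retransmit
Step 5: SEND seq=1070 -> fresh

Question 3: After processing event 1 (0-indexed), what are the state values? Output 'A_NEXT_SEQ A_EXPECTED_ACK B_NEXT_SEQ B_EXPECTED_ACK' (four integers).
After event 0: A_seq=1000 A_ack=7194 B_seq=7194 B_ack=1000
After event 1: A_seq=1070 A_ack=7194 B_seq=7194 B_ack=1070

1070 7194 7194 1070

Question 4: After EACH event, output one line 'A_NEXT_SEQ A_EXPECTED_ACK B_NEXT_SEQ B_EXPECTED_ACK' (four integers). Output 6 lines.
1000 7194 7194 1000
1070 7194 7194 1070
1070 7194 7237 1070
1070 7194 7325 1070
1070 7325 7325 1070
1251 7325 7325 1251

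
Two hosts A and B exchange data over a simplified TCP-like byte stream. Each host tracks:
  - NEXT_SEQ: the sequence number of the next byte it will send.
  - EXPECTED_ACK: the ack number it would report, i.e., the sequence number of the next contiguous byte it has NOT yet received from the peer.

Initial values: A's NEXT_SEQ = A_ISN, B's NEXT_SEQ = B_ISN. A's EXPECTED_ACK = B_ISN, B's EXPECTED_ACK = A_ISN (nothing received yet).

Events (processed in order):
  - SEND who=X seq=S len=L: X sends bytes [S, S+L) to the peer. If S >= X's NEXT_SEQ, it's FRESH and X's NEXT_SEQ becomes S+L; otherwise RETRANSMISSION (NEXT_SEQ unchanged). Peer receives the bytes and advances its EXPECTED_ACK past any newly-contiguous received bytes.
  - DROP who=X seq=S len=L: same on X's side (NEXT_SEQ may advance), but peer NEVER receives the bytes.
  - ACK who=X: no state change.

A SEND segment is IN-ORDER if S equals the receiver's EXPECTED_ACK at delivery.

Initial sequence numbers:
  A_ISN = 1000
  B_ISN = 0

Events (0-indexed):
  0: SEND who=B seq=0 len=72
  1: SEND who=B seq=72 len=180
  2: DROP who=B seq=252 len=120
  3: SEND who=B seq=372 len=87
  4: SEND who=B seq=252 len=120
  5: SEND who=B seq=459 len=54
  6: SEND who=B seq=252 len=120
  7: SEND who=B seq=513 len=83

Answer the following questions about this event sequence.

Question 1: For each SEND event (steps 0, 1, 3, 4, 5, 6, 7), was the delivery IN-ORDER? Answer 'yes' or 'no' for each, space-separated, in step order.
Step 0: SEND seq=0 -> in-order
Step 1: SEND seq=72 -> in-order
Step 3: SEND seq=372 -> out-of-order
Step 4: SEND seq=252 -> in-order
Step 5: SEND seq=459 -> in-order
Step 6: SEND seq=252 -> out-of-order
Step 7: SEND seq=513 -> in-order

Answer: yes yes no yes yes no yes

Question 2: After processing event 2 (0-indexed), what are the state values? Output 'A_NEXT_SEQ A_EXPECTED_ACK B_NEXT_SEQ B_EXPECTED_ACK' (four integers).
After event 0: A_seq=1000 A_ack=72 B_seq=72 B_ack=1000
After event 1: A_seq=1000 A_ack=252 B_seq=252 B_ack=1000
After event 2: A_seq=1000 A_ack=252 B_seq=372 B_ack=1000

1000 252 372 1000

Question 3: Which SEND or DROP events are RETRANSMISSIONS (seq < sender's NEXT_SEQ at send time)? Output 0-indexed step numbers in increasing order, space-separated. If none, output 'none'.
Step 0: SEND seq=0 -> fresh
Step 1: SEND seq=72 -> fresh
Step 2: DROP seq=252 -> fresh
Step 3: SEND seq=372 -> fresh
Step 4: SEND seq=252 -> retransmit
Step 5: SEND seq=459 -> fresh
Step 6: SEND seq=252 -> retransmit
Step 7: SEND seq=513 -> fresh

Answer: 4 6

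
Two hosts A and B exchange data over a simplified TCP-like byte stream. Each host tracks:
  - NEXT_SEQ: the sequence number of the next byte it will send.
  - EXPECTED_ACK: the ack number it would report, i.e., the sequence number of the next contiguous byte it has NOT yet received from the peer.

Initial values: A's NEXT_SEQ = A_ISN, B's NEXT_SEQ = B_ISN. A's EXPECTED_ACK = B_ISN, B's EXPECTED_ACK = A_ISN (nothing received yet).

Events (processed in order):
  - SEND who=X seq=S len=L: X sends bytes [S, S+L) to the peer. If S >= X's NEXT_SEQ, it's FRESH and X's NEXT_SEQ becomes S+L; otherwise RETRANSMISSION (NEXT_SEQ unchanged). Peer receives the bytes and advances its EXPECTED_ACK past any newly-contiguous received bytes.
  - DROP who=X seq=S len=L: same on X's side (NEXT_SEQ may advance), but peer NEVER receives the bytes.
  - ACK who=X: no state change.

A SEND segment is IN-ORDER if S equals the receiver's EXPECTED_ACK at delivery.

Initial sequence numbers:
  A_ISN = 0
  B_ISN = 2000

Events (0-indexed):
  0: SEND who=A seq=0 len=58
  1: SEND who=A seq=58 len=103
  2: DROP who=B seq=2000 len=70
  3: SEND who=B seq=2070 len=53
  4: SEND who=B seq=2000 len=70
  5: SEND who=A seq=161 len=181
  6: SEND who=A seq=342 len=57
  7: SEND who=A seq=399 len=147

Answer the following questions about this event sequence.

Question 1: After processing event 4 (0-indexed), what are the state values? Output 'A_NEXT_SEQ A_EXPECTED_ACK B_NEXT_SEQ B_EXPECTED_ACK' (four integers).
After event 0: A_seq=58 A_ack=2000 B_seq=2000 B_ack=58
After event 1: A_seq=161 A_ack=2000 B_seq=2000 B_ack=161
After event 2: A_seq=161 A_ack=2000 B_seq=2070 B_ack=161
After event 3: A_seq=161 A_ack=2000 B_seq=2123 B_ack=161
After event 4: A_seq=161 A_ack=2123 B_seq=2123 B_ack=161

161 2123 2123 161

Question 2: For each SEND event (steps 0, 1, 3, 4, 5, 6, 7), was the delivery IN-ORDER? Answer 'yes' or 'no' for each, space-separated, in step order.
Answer: yes yes no yes yes yes yes

Derivation:
Step 0: SEND seq=0 -> in-order
Step 1: SEND seq=58 -> in-order
Step 3: SEND seq=2070 -> out-of-order
Step 4: SEND seq=2000 -> in-order
Step 5: SEND seq=161 -> in-order
Step 6: SEND seq=342 -> in-order
Step 7: SEND seq=399 -> in-order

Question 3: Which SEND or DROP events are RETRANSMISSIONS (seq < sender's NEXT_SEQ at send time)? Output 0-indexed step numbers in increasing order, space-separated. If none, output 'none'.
Step 0: SEND seq=0 -> fresh
Step 1: SEND seq=58 -> fresh
Step 2: DROP seq=2000 -> fresh
Step 3: SEND seq=2070 -> fresh
Step 4: SEND seq=2000 -> retransmit
Step 5: SEND seq=161 -> fresh
Step 6: SEND seq=342 -> fresh
Step 7: SEND seq=399 -> fresh

Answer: 4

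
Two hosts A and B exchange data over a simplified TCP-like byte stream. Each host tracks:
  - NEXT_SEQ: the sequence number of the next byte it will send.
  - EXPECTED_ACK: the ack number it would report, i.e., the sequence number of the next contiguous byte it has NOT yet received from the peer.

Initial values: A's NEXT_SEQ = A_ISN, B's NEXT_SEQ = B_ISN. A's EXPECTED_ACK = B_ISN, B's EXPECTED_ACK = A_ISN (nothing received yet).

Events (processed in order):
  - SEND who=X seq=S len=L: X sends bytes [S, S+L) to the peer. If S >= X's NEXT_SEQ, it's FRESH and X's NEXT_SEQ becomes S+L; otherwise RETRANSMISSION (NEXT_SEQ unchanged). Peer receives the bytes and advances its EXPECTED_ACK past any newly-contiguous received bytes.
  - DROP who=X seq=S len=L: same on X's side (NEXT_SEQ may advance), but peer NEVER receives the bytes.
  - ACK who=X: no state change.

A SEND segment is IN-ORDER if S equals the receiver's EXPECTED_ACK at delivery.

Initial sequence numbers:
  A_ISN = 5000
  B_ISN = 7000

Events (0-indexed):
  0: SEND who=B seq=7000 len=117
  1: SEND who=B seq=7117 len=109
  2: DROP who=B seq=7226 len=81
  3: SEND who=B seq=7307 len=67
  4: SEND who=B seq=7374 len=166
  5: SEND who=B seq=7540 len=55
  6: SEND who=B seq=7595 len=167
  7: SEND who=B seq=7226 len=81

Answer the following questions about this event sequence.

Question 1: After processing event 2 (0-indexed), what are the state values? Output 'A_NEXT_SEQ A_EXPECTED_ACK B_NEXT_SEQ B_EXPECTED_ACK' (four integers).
After event 0: A_seq=5000 A_ack=7117 B_seq=7117 B_ack=5000
After event 1: A_seq=5000 A_ack=7226 B_seq=7226 B_ack=5000
After event 2: A_seq=5000 A_ack=7226 B_seq=7307 B_ack=5000

5000 7226 7307 5000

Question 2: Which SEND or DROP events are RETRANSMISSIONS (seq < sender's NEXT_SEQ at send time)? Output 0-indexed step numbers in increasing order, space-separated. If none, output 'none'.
Answer: 7

Derivation:
Step 0: SEND seq=7000 -> fresh
Step 1: SEND seq=7117 -> fresh
Step 2: DROP seq=7226 -> fresh
Step 3: SEND seq=7307 -> fresh
Step 4: SEND seq=7374 -> fresh
Step 5: SEND seq=7540 -> fresh
Step 6: SEND seq=7595 -> fresh
Step 7: SEND seq=7226 -> retransmit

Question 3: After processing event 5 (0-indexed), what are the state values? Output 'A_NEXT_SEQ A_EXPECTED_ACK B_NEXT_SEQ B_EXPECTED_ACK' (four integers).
After event 0: A_seq=5000 A_ack=7117 B_seq=7117 B_ack=5000
After event 1: A_seq=5000 A_ack=7226 B_seq=7226 B_ack=5000
After event 2: A_seq=5000 A_ack=7226 B_seq=7307 B_ack=5000
After event 3: A_seq=5000 A_ack=7226 B_seq=7374 B_ack=5000
After event 4: A_seq=5000 A_ack=7226 B_seq=7540 B_ack=5000
After event 5: A_seq=5000 A_ack=7226 B_seq=7595 B_ack=5000

5000 7226 7595 5000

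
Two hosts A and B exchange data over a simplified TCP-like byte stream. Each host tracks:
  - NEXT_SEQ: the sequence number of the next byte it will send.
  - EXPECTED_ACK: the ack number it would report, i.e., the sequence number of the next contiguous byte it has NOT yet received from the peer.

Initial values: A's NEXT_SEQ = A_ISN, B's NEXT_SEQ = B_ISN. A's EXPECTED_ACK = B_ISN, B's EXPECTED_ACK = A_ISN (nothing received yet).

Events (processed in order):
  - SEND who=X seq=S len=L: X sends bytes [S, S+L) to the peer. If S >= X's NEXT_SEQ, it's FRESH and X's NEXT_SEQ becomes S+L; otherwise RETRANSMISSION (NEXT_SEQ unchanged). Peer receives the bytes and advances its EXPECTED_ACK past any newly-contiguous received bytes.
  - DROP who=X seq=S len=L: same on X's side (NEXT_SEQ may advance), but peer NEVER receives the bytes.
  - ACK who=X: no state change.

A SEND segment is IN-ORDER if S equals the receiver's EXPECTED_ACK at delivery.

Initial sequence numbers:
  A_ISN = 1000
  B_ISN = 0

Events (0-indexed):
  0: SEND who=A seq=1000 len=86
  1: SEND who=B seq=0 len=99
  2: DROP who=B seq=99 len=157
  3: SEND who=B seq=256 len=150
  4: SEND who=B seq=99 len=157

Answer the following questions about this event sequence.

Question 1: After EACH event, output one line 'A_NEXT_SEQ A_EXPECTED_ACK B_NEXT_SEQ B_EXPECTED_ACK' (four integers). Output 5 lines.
1086 0 0 1086
1086 99 99 1086
1086 99 256 1086
1086 99 406 1086
1086 406 406 1086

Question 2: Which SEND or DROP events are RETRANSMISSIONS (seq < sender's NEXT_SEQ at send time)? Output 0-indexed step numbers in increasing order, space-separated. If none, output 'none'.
Answer: 4

Derivation:
Step 0: SEND seq=1000 -> fresh
Step 1: SEND seq=0 -> fresh
Step 2: DROP seq=99 -> fresh
Step 3: SEND seq=256 -> fresh
Step 4: SEND seq=99 -> retransmit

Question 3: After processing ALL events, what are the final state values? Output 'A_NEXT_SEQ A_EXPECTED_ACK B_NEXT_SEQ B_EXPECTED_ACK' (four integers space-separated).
After event 0: A_seq=1086 A_ack=0 B_seq=0 B_ack=1086
After event 1: A_seq=1086 A_ack=99 B_seq=99 B_ack=1086
After event 2: A_seq=1086 A_ack=99 B_seq=256 B_ack=1086
After event 3: A_seq=1086 A_ack=99 B_seq=406 B_ack=1086
After event 4: A_seq=1086 A_ack=406 B_seq=406 B_ack=1086

Answer: 1086 406 406 1086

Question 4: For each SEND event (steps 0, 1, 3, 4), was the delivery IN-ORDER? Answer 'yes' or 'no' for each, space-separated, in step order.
Step 0: SEND seq=1000 -> in-order
Step 1: SEND seq=0 -> in-order
Step 3: SEND seq=256 -> out-of-order
Step 4: SEND seq=99 -> in-order

Answer: yes yes no yes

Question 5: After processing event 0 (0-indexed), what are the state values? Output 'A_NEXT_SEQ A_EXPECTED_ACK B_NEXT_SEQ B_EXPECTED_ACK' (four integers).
After event 0: A_seq=1086 A_ack=0 B_seq=0 B_ack=1086

1086 0 0 1086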